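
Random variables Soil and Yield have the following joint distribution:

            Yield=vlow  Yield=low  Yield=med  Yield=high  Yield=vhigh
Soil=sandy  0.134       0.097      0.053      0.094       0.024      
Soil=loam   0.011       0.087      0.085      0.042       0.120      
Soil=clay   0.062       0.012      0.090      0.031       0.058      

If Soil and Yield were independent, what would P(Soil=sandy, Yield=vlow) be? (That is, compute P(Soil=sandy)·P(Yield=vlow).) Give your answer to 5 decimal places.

0.08321

P(Soil=sandy) = 0.134 + 0.097 + 0.053 + 0.094 + 0.024 = 0.402.
P(Yield=vlow) = 0.134 + 0.011 + 0.062 = 0.207.
Product: 0.402 × 0.207 = 0.08321.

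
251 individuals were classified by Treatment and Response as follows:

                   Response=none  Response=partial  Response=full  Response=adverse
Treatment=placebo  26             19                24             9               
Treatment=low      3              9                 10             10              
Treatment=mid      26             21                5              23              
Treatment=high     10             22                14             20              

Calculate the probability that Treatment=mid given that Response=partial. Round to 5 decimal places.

0.29577

Total with Response=partial: 19 + 9 + 21 + 22 = 71.
P(Treatment=mid | Response=partial) = 21/71 = 0.29577.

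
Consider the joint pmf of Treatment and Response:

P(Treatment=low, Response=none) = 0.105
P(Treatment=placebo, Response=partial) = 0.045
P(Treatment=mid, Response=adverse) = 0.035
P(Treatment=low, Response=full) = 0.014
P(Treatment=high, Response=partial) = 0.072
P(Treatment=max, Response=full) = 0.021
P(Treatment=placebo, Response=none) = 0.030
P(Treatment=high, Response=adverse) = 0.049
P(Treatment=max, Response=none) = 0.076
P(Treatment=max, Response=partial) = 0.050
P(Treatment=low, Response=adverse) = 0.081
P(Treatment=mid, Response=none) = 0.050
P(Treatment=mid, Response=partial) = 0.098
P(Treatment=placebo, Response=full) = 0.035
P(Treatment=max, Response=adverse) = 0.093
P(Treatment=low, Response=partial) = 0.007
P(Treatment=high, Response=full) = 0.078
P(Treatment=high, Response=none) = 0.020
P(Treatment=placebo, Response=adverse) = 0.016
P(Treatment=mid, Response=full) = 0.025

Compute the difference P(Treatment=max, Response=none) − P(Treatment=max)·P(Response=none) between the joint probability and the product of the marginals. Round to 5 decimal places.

0.00856

P(Treatment=max) = 0.076 + 0.050 + 0.021 + 0.093 = 0.240.
P(Response=none) = 0.030 + 0.105 + 0.050 + 0.020 + 0.076 = 0.281.
P(Treatment=max, Response=none) − P(Treatment=max)P(Response=none) = 0.076 − 0.240×0.281 = 0.00856.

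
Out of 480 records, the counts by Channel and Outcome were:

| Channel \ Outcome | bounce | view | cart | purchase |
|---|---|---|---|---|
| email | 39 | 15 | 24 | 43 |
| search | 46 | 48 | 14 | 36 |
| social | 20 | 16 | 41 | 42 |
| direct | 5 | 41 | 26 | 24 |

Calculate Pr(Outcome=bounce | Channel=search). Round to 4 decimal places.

0.3194

Total with Channel=search: 46 + 48 + 14 + 36 = 144.
P(Outcome=bounce | Channel=search) = 46/144 = 0.3194.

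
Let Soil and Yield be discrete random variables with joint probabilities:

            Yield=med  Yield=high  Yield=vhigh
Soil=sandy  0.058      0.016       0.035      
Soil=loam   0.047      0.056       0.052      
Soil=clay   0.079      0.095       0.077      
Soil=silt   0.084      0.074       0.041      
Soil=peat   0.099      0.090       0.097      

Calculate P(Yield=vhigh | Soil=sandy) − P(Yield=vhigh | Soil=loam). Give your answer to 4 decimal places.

-0.0144

P(Soil=sandy) = 0.058 + 0.016 + 0.035 = 0.109; P(Yield=vhigh | Soil=sandy) = 0.035/0.109 = 0.32110.
P(Soil=loam) = 0.047 + 0.056 + 0.052 = 0.155; P(Yield=vhigh | Soil=loam) = 0.052/0.155 = 0.33548.
Difference = -0.0144.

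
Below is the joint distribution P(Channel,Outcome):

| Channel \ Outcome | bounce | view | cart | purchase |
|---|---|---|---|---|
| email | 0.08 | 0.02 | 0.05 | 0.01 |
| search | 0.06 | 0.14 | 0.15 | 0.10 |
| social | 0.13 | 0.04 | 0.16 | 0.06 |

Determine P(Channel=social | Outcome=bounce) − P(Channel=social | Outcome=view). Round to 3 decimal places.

0.281

P(Outcome=bounce) = 0.08 + 0.06 + 0.13 = 0.27; P(Channel=social | Outcome=bounce) = 0.13/0.27 = 0.4815.
P(Outcome=view) = 0.02 + 0.14 + 0.04 = 0.20; P(Channel=social | Outcome=view) = 0.04/0.20 = 0.2000.
Difference = 0.281.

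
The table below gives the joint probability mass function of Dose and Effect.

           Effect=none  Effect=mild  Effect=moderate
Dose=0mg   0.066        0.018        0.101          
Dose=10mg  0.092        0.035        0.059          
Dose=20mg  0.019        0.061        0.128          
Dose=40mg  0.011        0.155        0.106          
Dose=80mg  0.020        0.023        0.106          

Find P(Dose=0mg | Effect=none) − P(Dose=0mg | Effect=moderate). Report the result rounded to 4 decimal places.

0.1153

P(Effect=none) = 0.066 + 0.092 + 0.019 + 0.011 + 0.020 = 0.208; P(Dose=0mg | Effect=none) = 0.066/0.208 = 0.31731.
P(Effect=moderate) = 0.101 + 0.059 + 0.128 + 0.106 + 0.106 = 0.500; P(Dose=0mg | Effect=moderate) = 0.101/0.500 = 0.20200.
Difference = 0.1153.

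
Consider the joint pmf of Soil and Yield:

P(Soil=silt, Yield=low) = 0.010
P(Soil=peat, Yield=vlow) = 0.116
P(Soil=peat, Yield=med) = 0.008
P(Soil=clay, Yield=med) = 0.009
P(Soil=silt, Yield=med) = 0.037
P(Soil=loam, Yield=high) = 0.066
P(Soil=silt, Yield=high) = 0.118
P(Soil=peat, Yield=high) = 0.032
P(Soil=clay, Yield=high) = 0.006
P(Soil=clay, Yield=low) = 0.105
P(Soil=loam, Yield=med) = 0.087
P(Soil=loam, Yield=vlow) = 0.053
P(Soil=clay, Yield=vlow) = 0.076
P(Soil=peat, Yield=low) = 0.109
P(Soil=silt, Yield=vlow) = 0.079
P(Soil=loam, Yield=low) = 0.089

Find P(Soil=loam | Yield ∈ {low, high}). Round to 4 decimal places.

P(Yield=low) = 0.089 + 0.105 + 0.010 + 0.109 = 0.313.
P(Yield=high) = 0.066 + 0.006 + 0.118 + 0.032 = 0.222.
P(Yield ∈ {low, high}) = 0.313 + 0.222 = 0.535; P(Soil=loam, Yield ∈ {low, high}) = 0.089 + 0.066 = 0.155.
P(Soil=loam | Yield ∈ {low, high}) = 0.155/0.535 = 0.2897.

0.2897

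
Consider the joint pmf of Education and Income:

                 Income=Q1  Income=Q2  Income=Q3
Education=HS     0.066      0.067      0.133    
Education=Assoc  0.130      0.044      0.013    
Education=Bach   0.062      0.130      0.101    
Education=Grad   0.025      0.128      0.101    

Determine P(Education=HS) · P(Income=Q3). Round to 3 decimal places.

0.093

P(Education=HS) = 0.066 + 0.067 + 0.133 = 0.266.
P(Income=Q3) = 0.133 + 0.013 + 0.101 + 0.101 = 0.348.
Product: 0.266 × 0.348 = 0.093.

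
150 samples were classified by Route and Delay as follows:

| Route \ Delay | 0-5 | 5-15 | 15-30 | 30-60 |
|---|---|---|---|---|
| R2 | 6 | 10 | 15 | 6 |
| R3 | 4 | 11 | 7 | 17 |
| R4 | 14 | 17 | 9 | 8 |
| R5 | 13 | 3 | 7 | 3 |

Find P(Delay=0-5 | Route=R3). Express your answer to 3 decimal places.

Total with Route=R3: 4 + 11 + 7 + 17 = 39.
P(Delay=0-5 | Route=R3) = 4/39 = 0.103.

0.103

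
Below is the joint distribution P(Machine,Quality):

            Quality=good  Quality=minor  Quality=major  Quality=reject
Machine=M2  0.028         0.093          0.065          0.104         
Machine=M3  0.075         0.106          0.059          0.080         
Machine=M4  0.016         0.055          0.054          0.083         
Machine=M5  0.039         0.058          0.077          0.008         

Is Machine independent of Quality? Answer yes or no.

P(Machine=M5) = 0.182 and P(Quality=reject) = 0.275, so their product is 0.05005, but P(Machine=M5, Quality=reject) = 0.008. Since these differ, Machine and Quality are not independent.

no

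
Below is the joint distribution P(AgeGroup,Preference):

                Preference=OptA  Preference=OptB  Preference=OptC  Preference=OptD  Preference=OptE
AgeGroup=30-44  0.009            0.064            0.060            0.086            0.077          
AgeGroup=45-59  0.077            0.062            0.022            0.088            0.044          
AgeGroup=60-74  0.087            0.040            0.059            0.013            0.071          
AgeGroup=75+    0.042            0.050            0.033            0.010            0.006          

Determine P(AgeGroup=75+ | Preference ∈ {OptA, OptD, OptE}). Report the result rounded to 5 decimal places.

P(Preference=OptA) = 0.009 + 0.077 + 0.087 + 0.042 = 0.215.
P(Preference=OptD) = 0.086 + 0.088 + 0.013 + 0.010 = 0.197.
P(Preference=OptE) = 0.077 + 0.044 + 0.071 + 0.006 = 0.198.
P(Preference ∈ {OptA, OptD, OptE}) = 0.215 + 0.197 + 0.198 = 0.610; P(AgeGroup=75+, Preference ∈ {OptA, OptD, OptE}) = 0.042 + 0.010 + 0.006 = 0.058.
P(AgeGroup=75+ | Preference ∈ {OptA, OptD, OptE}) = 0.058/0.610 = 0.09508.

0.09508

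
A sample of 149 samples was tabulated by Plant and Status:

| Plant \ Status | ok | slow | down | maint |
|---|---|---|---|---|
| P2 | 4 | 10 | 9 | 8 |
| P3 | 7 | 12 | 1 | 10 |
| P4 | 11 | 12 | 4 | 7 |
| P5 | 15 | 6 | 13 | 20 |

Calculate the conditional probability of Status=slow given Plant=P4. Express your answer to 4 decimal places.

Total with Plant=P4: 11 + 12 + 4 + 7 = 34.
P(Status=slow | Plant=P4) = 12/34 = 0.3529.

0.3529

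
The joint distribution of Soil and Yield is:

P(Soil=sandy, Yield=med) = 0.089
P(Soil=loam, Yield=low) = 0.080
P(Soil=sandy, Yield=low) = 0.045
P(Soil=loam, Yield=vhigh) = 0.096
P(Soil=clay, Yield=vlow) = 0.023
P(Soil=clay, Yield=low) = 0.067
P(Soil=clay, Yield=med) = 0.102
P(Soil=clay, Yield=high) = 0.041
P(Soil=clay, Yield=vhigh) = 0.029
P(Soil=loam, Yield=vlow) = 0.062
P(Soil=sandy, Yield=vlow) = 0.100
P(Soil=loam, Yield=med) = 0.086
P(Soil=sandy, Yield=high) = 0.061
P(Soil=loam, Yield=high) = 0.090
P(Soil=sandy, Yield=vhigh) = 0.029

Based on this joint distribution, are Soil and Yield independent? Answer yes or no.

no

P(Soil=sandy) = 0.324 and P(Yield=vlow) = 0.185, so their product is 0.05994, but P(Soil=sandy, Yield=vlow) = 0.100. Since these differ, Soil and Yield are not independent.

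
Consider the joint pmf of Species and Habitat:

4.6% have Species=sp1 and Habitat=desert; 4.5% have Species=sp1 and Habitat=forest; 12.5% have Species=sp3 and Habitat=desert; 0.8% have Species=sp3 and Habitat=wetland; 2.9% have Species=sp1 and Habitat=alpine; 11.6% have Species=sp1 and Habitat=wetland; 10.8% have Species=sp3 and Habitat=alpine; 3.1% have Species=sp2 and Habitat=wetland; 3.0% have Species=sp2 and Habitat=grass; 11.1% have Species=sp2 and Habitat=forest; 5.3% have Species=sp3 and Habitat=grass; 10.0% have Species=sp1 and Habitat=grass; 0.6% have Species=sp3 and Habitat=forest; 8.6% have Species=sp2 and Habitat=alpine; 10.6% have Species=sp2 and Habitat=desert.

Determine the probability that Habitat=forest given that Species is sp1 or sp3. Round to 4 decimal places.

0.0802

P(Species=sp1) = 0.045 + 0.100 + 0.116 + 0.046 + 0.029 = 0.336.
P(Species=sp3) = 0.006 + 0.053 + 0.008 + 0.125 + 0.108 = 0.300.
P(Species ∈ {sp1, sp3}) = 0.336 + 0.300 = 0.636; P(Habitat=forest, Species ∈ {sp1, sp3}) = 0.045 + 0.006 = 0.051.
P(Habitat=forest | Species ∈ {sp1, sp3}) = 0.051/0.636 = 0.0802.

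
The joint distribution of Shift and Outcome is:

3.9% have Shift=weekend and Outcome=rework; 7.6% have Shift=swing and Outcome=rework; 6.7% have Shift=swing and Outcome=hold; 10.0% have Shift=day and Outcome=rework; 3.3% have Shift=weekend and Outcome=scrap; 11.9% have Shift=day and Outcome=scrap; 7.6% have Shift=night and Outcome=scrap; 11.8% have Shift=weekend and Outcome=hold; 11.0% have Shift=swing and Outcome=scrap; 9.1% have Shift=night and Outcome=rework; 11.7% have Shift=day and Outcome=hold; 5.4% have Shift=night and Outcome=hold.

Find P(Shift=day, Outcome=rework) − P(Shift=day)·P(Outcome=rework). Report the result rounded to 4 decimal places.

-0.0028

P(Shift=day) = 0.100 + 0.119 + 0.117 = 0.336.
P(Outcome=rework) = 0.100 + 0.076 + 0.091 + 0.039 = 0.306.
P(Shift=day, Outcome=rework) − P(Shift=day)P(Outcome=rework) = 0.100 − 0.336×0.306 = -0.0028.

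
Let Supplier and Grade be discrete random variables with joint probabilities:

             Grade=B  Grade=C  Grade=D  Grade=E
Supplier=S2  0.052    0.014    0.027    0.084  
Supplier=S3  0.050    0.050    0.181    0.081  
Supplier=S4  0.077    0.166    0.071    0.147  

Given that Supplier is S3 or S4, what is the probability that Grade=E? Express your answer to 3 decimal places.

0.277

P(Supplier=S3) = 0.050 + 0.050 + 0.181 + 0.081 = 0.362.
P(Supplier=S4) = 0.077 + 0.166 + 0.071 + 0.147 = 0.461.
P(Supplier ∈ {S3, S4}) = 0.362 + 0.461 = 0.823; P(Grade=E, Supplier ∈ {S3, S4}) = 0.081 + 0.147 = 0.228.
P(Grade=E | Supplier ∈ {S3, S4}) = 0.228/0.823 = 0.277.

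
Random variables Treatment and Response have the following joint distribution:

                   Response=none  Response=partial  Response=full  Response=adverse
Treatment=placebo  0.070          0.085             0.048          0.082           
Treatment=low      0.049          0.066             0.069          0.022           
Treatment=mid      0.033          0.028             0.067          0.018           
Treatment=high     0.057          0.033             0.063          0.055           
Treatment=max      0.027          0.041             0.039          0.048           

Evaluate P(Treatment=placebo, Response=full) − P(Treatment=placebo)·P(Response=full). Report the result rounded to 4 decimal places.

-0.0335

P(Treatment=placebo) = 0.070 + 0.085 + 0.048 + 0.082 = 0.285.
P(Response=full) = 0.048 + 0.069 + 0.067 + 0.063 + 0.039 = 0.286.
P(Treatment=placebo, Response=full) − P(Treatment=placebo)P(Response=full) = 0.048 − 0.285×0.286 = -0.0335.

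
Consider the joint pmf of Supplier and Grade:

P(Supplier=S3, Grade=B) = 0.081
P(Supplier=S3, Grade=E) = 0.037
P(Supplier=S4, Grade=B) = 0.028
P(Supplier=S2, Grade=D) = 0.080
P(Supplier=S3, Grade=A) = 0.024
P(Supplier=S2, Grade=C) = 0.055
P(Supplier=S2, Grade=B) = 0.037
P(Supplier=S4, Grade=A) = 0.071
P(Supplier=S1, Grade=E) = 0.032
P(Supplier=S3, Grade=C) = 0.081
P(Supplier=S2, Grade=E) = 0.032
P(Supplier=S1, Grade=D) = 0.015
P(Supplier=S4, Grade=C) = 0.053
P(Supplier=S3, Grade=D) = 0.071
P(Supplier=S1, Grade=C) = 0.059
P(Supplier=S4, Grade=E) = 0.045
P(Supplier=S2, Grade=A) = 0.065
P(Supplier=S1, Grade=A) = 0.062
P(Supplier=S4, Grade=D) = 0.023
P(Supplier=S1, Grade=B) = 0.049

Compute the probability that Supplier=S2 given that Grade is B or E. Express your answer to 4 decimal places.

P(Grade=B) = 0.049 + 0.037 + 0.081 + 0.028 = 0.195.
P(Grade=E) = 0.032 + 0.032 + 0.037 + 0.045 = 0.146.
P(Grade ∈ {B, E}) = 0.195 + 0.146 = 0.341; P(Supplier=S2, Grade ∈ {B, E}) = 0.037 + 0.032 = 0.069.
P(Supplier=S2 | Grade ∈ {B, E}) = 0.069/0.341 = 0.2023.

0.2023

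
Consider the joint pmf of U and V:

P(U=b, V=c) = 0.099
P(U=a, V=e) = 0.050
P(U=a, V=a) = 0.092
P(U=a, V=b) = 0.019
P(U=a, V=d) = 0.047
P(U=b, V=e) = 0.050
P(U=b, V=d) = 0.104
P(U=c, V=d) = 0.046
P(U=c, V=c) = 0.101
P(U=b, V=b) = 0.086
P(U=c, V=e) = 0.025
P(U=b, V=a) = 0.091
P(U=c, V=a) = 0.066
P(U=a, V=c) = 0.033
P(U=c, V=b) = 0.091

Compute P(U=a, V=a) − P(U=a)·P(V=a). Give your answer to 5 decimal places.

P(U=a) = 0.092 + 0.019 + 0.033 + 0.047 + 0.050 = 0.241.
P(V=a) = 0.092 + 0.091 + 0.066 = 0.249.
P(U=a, V=a) − P(U=a)P(V=a) = 0.092 − 0.241×0.249 = 0.03199.

0.03199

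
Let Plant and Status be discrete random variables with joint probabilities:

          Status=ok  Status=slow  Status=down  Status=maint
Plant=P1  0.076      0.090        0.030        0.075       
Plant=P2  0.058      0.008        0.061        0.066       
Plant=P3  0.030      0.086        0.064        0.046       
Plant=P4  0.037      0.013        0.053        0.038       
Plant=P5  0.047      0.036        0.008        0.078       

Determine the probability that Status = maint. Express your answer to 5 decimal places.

P(Status=maint) = 0.075 + 0.066 + 0.046 + 0.038 + 0.078 = 0.303.

0.30300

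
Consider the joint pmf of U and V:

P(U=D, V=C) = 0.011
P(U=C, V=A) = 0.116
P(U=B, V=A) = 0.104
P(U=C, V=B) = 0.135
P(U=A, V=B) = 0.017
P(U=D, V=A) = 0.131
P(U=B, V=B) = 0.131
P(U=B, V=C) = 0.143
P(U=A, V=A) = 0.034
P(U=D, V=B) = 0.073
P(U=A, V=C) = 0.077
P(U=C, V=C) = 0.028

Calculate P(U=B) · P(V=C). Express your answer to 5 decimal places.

P(U=B) = 0.104 + 0.131 + 0.143 = 0.378.
P(V=C) = 0.077 + 0.143 + 0.028 + 0.011 = 0.259.
Product: 0.378 × 0.259 = 0.09790.

0.09790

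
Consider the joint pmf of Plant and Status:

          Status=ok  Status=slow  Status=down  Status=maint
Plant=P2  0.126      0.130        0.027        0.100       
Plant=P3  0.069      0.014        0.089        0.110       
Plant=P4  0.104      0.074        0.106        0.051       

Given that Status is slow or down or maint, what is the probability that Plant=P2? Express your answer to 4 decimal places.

0.3666

P(Status=slow) = 0.130 + 0.014 + 0.074 = 0.218.
P(Status=down) = 0.027 + 0.089 + 0.106 = 0.222.
P(Status=maint) = 0.100 + 0.110 + 0.051 = 0.261.
P(Status ∈ {slow, down, maint}) = 0.218 + 0.222 + 0.261 = 0.701; P(Plant=P2, Status ∈ {slow, down, maint}) = 0.130 + 0.027 + 0.100 = 0.257.
P(Plant=P2 | Status ∈ {slow, down, maint}) = 0.257/0.701 = 0.3666.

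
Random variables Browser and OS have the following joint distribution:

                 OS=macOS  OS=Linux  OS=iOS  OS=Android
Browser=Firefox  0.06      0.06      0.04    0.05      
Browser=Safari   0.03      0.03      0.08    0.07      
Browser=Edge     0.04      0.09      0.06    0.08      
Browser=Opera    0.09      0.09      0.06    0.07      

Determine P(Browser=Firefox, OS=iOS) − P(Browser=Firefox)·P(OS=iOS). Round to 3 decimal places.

P(Browser=Firefox) = 0.06 + 0.06 + 0.04 + 0.05 = 0.21.
P(OS=iOS) = 0.04 + 0.08 + 0.06 + 0.06 = 0.24.
P(Browser=Firefox, OS=iOS) − P(Browser=Firefox)P(OS=iOS) = 0.04 − 0.21×0.24 = -0.010.

-0.010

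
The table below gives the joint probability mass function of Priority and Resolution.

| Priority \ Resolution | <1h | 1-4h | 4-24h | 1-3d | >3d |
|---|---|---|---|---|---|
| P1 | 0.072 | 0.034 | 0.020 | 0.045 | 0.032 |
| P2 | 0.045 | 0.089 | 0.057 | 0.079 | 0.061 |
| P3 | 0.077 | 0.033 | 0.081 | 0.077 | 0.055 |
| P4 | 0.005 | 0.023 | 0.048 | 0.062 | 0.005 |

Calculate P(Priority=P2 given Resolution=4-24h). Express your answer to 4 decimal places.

P(Resolution=4-24h) = 0.020 + 0.057 + 0.081 + 0.048 = 0.206.
P(Priority=P2 | Resolution=4-24h) = 0.057/0.206 = 0.2767.

0.2767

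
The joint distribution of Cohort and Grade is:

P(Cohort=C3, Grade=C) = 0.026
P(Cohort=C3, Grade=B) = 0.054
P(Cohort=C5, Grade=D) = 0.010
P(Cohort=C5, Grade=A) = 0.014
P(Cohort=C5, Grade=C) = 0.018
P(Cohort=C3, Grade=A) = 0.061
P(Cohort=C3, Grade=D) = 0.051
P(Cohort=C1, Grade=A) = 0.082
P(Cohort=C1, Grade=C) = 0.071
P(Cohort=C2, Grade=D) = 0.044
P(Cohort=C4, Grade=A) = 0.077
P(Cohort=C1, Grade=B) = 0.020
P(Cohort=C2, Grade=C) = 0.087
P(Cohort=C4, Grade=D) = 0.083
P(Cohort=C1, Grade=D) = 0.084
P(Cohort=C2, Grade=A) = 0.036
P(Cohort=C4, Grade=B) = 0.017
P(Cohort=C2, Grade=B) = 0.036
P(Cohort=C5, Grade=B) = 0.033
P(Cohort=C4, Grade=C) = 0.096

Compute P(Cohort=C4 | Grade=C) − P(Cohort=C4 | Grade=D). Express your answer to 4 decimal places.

0.0170

P(Grade=C) = 0.071 + 0.087 + 0.026 + 0.096 + 0.018 = 0.298; P(Cohort=C4 | Grade=C) = 0.096/0.298 = 0.32215.
P(Grade=D) = 0.084 + 0.044 + 0.051 + 0.083 + 0.010 = 0.272; P(Cohort=C4 | Grade=D) = 0.083/0.272 = 0.30515.
Difference = 0.0170.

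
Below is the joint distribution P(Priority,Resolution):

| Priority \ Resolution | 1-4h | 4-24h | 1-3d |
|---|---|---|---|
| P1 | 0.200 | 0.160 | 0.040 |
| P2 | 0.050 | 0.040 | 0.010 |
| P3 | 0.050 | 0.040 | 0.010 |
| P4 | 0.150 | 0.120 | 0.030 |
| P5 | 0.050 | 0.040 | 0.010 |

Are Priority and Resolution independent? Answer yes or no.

yes

Every cell satisfies P(Priority,Resolution) = P(Priority)·P(Resolution). For instance P(Priority=P4) = 0.300, P(Resolution=4-24h) = 0.400, and 0.300×0.400 = 0.120 matches the joint entry. So Priority and Resolution are independent.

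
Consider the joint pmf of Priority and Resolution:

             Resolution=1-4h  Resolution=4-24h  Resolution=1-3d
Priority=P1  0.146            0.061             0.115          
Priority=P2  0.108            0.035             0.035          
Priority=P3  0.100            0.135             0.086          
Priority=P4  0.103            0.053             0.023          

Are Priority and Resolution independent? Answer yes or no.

no

P(Priority=P3) = 0.321 and P(Resolution=1-4h) = 0.457, so their product is 0.14670, but P(Priority=P3, Resolution=1-4h) = 0.100. Since these differ, Priority and Resolution are not independent.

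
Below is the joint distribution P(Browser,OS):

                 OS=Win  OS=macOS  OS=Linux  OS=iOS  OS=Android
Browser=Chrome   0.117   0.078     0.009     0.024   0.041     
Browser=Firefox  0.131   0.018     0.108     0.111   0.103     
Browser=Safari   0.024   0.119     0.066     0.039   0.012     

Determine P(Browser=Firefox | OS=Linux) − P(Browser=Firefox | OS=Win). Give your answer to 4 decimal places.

P(OS=Linux) = 0.009 + 0.108 + 0.066 = 0.183; P(Browser=Firefox | OS=Linux) = 0.108/0.183 = 0.59016.
P(OS=Win) = 0.117 + 0.131 + 0.024 = 0.272; P(Browser=Firefox | OS=Win) = 0.131/0.272 = 0.48162.
Difference = 0.1085.

0.1085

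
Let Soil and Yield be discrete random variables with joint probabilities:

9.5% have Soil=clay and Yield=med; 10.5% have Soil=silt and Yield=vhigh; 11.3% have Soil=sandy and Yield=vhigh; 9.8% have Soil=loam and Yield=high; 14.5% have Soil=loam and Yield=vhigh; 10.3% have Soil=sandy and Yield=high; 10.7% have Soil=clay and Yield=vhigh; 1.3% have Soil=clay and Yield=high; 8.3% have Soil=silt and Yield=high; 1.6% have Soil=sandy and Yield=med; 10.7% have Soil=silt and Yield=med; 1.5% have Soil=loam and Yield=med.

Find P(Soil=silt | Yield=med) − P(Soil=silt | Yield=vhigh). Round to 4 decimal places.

0.2358

P(Yield=med) = 0.016 + 0.015 + 0.095 + 0.107 = 0.233; P(Soil=silt | Yield=med) = 0.107/0.233 = 0.45923.
P(Yield=vhigh) = 0.113 + 0.145 + 0.107 + 0.105 = 0.470; P(Soil=silt | Yield=vhigh) = 0.105/0.470 = 0.22340.
Difference = 0.2358.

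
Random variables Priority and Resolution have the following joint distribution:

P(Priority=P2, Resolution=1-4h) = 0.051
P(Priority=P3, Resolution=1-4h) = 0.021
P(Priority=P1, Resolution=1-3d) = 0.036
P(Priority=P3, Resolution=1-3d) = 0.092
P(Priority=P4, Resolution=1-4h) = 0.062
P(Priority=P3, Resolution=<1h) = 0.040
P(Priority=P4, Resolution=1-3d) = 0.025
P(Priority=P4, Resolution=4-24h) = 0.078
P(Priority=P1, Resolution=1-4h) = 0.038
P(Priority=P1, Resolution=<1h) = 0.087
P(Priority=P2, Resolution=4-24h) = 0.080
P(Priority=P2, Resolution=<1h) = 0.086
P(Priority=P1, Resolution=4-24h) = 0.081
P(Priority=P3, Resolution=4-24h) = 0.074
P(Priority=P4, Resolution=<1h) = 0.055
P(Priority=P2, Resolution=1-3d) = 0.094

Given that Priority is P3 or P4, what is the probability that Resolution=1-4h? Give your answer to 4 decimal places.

P(Priority=P3) = 0.040 + 0.021 + 0.074 + 0.092 = 0.227.
P(Priority=P4) = 0.055 + 0.062 + 0.078 + 0.025 = 0.220.
P(Priority ∈ {P3, P4}) = 0.227 + 0.220 = 0.447; P(Resolution=1-4h, Priority ∈ {P3, P4}) = 0.021 + 0.062 = 0.083.
P(Resolution=1-4h | Priority ∈ {P3, P4}) = 0.083/0.447 = 0.1857.

0.1857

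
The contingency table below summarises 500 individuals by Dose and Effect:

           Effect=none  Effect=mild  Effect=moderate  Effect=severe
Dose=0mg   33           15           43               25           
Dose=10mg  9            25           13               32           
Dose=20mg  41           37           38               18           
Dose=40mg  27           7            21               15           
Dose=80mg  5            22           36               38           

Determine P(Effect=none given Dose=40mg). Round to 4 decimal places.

Total with Dose=40mg: 27 + 7 + 21 + 15 = 70.
P(Effect=none | Dose=40mg) = 27/70 = 0.3857.

0.3857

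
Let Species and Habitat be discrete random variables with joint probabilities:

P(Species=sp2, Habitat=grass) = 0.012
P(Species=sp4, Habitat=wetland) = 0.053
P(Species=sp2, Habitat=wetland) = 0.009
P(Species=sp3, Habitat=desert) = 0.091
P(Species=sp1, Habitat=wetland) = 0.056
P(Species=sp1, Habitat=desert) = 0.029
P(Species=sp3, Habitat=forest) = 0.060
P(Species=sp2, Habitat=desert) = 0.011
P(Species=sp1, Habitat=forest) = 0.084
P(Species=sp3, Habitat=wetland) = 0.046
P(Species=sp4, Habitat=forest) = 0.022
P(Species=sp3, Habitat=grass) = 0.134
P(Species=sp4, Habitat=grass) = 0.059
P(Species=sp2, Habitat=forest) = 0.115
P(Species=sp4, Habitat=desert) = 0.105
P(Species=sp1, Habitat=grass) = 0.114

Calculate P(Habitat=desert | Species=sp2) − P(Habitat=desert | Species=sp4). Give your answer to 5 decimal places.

P(Species=sp2) = 0.115 + 0.012 + 0.009 + 0.011 = 0.147; P(Habitat=desert | Species=sp2) = 0.011/0.147 = 0.074830.
P(Species=sp4) = 0.022 + 0.059 + 0.053 + 0.105 = 0.239; P(Habitat=desert | Species=sp4) = 0.105/0.239 = 0.439331.
Difference = -0.36450.

-0.36450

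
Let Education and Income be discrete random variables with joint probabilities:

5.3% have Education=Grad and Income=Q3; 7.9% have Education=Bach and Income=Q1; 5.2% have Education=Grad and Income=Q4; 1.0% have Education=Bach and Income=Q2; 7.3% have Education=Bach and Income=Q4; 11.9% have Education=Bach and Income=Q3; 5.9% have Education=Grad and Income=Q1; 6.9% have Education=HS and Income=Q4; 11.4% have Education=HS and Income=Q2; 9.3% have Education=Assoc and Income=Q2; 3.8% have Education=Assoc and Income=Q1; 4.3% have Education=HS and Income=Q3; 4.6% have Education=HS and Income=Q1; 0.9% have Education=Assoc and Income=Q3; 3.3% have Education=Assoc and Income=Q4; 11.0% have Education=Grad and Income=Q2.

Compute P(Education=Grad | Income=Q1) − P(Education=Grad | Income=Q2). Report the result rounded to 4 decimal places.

-0.0706

P(Income=Q1) = 0.046 + 0.038 + 0.079 + 0.059 = 0.222; P(Education=Grad | Income=Q1) = 0.059/0.222 = 0.26577.
P(Income=Q2) = 0.114 + 0.093 + 0.010 + 0.110 = 0.327; P(Education=Grad | Income=Q2) = 0.110/0.327 = 0.33639.
Difference = -0.0706.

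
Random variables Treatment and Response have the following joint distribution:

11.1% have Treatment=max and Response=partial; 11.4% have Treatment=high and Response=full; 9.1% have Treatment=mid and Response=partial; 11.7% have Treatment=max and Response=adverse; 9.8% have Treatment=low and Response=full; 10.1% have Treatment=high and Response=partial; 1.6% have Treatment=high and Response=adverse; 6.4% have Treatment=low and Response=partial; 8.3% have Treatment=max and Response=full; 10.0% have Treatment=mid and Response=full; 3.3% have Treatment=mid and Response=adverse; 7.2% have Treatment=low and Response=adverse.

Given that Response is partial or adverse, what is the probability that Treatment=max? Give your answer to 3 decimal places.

0.377

P(Response=partial) = 0.064 + 0.091 + 0.101 + 0.111 = 0.367.
P(Response=adverse) = 0.072 + 0.033 + 0.016 + 0.117 = 0.238.
P(Response ∈ {partial, adverse}) = 0.367 + 0.238 = 0.605; P(Treatment=max, Response ∈ {partial, adverse}) = 0.111 + 0.117 = 0.228.
P(Treatment=max | Response ∈ {partial, adverse}) = 0.228/0.605 = 0.377.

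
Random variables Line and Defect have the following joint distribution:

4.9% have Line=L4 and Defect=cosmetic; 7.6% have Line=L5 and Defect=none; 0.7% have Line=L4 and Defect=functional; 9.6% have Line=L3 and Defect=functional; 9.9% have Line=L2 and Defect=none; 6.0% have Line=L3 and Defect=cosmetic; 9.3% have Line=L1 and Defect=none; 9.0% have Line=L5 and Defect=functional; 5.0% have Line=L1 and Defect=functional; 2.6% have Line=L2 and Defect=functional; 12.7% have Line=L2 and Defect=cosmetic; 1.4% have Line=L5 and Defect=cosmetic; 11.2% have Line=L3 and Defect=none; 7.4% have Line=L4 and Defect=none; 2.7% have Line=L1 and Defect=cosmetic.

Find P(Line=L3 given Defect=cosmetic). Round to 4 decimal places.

P(Defect=cosmetic) = 0.027 + 0.127 + 0.060 + 0.049 + 0.014 = 0.277.
P(Line=L3 | Defect=cosmetic) = 0.060/0.277 = 0.2166.

0.2166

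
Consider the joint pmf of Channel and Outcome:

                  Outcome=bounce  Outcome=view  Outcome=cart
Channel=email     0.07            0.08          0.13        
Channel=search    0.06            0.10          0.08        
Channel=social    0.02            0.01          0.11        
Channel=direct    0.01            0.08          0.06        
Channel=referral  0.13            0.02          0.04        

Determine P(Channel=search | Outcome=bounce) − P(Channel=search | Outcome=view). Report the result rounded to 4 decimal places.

P(Outcome=bounce) = 0.07 + 0.06 + 0.02 + 0.01 + 0.13 = 0.29; P(Channel=search | Outcome=bounce) = 0.06/0.29 = 0.20690.
P(Outcome=view) = 0.08 + 0.10 + 0.01 + 0.08 + 0.02 = 0.29; P(Channel=search | Outcome=view) = 0.10/0.29 = 0.34483.
Difference = -0.1379.

-0.1379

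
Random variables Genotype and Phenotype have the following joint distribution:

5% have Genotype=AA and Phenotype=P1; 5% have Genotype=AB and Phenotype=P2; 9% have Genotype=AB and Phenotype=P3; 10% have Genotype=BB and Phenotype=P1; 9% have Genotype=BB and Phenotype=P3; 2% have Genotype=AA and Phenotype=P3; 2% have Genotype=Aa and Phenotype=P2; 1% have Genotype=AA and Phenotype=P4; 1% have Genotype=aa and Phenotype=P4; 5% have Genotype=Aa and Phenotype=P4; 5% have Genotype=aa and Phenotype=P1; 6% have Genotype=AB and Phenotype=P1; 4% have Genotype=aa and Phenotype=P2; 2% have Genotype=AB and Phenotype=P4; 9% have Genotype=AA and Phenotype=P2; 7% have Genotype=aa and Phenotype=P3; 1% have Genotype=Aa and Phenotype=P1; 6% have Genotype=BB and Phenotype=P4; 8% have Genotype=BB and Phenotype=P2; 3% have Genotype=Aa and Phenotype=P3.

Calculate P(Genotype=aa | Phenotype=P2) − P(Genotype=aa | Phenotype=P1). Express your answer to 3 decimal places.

P(Phenotype=P2) = 0.09 + 0.02 + 0.04 + 0.05 + 0.08 = 0.28; P(Genotype=aa | Phenotype=P2) = 0.04/0.28 = 0.1429.
P(Phenotype=P1) = 0.05 + 0.01 + 0.05 + 0.06 + 0.10 = 0.27; P(Genotype=aa | Phenotype=P1) = 0.05/0.27 = 0.1852.
Difference = -0.042.

-0.042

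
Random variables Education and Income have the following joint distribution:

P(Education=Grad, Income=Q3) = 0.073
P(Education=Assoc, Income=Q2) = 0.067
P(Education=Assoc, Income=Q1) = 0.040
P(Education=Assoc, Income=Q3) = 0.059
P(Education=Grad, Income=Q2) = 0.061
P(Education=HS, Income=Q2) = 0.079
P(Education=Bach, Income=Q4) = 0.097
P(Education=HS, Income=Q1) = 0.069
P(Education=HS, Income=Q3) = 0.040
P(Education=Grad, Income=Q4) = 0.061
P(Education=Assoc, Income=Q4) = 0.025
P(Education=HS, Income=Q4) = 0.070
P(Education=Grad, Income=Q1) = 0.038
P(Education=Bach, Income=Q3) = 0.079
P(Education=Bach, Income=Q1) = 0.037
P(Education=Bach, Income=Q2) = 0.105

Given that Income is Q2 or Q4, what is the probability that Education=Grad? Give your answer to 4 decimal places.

P(Income=Q2) = 0.079 + 0.067 + 0.105 + 0.061 = 0.312.
P(Income=Q4) = 0.070 + 0.025 + 0.097 + 0.061 = 0.253.
P(Income ∈ {Q2, Q4}) = 0.312 + 0.253 = 0.565; P(Education=Grad, Income ∈ {Q2, Q4}) = 0.061 + 0.061 = 0.122.
P(Education=Grad | Income ∈ {Q2, Q4}) = 0.122/0.565 = 0.2159.

0.2159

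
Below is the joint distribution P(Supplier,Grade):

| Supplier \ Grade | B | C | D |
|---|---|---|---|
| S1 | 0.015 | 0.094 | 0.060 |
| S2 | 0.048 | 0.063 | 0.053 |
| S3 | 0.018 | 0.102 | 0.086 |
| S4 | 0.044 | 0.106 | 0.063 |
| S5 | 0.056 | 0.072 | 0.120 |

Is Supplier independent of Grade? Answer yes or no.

no

P(Supplier=S5) = 0.248 and P(Grade=C) = 0.437, so their product is 0.10838, but P(Supplier=S5, Grade=C) = 0.072. Since these differ, Supplier and Grade are not independent.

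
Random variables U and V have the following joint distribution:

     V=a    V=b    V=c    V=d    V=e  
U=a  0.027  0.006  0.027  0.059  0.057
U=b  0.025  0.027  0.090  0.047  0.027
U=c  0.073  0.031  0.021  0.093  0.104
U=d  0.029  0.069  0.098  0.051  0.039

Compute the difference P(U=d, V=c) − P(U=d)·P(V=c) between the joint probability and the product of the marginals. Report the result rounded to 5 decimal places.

0.03050

P(U=d) = 0.029 + 0.069 + 0.098 + 0.051 + 0.039 = 0.286.
P(V=c) = 0.027 + 0.090 + 0.021 + 0.098 = 0.236.
P(U=d, V=c) − P(U=d)P(V=c) = 0.098 − 0.286×0.236 = 0.03050.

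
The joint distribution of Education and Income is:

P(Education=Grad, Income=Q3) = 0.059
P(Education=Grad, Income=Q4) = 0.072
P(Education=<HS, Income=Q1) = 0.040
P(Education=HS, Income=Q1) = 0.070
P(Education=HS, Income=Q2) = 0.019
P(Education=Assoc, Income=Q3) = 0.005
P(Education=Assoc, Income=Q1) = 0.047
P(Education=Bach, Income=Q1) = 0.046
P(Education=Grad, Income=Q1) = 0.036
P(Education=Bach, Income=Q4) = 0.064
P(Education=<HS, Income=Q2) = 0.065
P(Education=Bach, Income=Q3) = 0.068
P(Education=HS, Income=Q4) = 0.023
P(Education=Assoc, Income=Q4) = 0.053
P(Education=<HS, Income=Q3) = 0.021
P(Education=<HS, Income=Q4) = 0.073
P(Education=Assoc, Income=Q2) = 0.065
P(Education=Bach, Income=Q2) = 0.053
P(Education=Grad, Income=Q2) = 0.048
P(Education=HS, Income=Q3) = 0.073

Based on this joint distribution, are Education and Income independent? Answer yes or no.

P(Education=Assoc) = 0.170 and P(Income=Q3) = 0.226, so their product is 0.03842, but P(Education=Assoc, Income=Q3) = 0.005. Since these differ, Education and Income are not independent.

no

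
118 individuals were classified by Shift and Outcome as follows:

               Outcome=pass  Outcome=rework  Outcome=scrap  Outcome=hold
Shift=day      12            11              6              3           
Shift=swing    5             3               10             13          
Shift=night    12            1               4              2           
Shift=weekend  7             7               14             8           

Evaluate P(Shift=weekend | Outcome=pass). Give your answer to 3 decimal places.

Total with Outcome=pass: 12 + 5 + 12 + 7 = 36.
P(Shift=weekend | Outcome=pass) = 7/36 = 0.194.

0.194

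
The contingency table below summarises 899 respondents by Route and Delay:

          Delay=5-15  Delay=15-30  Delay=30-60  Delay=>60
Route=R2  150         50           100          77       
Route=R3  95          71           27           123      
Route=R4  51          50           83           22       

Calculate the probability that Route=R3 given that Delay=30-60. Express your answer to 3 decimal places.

0.129

Total with Delay=30-60: 100 + 27 + 83 = 210.
P(Route=R3 | Delay=30-60) = 27/210 = 0.129.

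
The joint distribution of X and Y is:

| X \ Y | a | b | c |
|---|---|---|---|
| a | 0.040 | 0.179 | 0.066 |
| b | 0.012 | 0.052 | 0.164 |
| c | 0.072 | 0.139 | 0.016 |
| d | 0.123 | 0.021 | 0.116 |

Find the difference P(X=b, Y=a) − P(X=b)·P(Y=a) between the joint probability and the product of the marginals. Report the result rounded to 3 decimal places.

P(X=b) = 0.012 + 0.052 + 0.164 = 0.228.
P(Y=a) = 0.040 + 0.012 + 0.072 + 0.123 = 0.247.
P(X=b, Y=a) − P(X=b)P(Y=a) = 0.012 − 0.228×0.247 = -0.044.

-0.044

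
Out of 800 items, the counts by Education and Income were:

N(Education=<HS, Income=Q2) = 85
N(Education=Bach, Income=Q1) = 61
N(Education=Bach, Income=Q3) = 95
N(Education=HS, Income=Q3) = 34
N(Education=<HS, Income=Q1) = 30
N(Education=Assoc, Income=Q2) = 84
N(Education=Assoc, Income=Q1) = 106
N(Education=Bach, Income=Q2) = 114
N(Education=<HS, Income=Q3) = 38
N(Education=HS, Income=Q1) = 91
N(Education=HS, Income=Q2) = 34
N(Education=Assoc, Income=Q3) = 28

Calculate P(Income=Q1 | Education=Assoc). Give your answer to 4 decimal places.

Total with Education=Assoc: 106 + 84 + 28 = 218.
P(Income=Q1 | Education=Assoc) = 106/218 = 0.4862.

0.4862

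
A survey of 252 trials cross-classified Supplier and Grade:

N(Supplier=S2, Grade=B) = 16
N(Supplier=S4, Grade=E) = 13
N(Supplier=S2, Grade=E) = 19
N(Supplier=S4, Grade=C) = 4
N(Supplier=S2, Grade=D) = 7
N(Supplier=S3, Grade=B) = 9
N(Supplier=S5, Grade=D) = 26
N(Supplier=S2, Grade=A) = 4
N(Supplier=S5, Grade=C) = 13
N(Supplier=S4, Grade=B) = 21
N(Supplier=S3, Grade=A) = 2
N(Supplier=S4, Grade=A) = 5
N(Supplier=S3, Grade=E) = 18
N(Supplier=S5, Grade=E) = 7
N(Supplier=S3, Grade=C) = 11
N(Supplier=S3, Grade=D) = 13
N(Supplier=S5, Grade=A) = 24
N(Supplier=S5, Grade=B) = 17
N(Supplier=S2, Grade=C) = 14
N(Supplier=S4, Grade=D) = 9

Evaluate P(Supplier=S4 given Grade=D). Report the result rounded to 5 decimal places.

0.16364

Total with Grade=D: 7 + 13 + 9 + 26 = 55.
P(Supplier=S4 | Grade=D) = 9/55 = 0.16364.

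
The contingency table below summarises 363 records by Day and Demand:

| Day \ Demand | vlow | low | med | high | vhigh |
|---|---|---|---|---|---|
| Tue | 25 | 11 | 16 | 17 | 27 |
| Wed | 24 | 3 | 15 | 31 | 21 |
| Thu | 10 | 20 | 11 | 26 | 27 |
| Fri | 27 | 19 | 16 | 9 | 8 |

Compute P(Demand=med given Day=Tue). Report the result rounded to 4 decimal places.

Total with Day=Tue: 25 + 11 + 16 + 17 + 27 = 96.
P(Demand=med | Day=Tue) = 16/96 = 0.1667.

0.1667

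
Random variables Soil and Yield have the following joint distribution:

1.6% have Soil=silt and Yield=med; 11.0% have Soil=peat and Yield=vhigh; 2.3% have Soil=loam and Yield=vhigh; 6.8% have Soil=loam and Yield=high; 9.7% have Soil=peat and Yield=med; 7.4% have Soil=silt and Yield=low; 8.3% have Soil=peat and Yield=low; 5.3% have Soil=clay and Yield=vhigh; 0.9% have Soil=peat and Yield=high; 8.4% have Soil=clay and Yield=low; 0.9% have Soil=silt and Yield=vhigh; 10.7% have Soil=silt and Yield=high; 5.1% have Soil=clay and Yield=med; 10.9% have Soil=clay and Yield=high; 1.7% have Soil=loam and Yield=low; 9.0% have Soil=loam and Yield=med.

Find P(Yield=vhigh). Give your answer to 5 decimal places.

0.19500

P(Yield=vhigh) = 0.023 + 0.053 + 0.009 + 0.110 = 0.195.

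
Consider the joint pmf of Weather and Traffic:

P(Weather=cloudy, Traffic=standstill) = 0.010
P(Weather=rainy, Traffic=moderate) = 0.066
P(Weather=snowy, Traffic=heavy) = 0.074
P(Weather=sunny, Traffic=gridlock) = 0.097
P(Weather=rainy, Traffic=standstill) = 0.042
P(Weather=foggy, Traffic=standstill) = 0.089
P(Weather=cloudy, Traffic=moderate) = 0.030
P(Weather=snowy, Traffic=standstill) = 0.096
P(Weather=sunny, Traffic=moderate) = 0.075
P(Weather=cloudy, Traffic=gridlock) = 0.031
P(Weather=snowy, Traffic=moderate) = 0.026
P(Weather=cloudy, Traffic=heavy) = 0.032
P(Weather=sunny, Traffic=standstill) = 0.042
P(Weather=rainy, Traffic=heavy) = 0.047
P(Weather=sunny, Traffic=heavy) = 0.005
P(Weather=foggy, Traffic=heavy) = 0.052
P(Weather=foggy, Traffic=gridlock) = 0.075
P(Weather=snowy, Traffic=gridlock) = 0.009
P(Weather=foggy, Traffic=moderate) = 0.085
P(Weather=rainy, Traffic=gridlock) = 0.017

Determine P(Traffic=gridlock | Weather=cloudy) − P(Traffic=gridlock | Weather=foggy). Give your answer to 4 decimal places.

0.0518

P(Weather=cloudy) = 0.030 + 0.032 + 0.031 + 0.010 = 0.103; P(Traffic=gridlock | Weather=cloudy) = 0.031/0.103 = 0.30097.
P(Weather=foggy) = 0.085 + 0.052 + 0.075 + 0.089 = 0.301; P(Traffic=gridlock | Weather=foggy) = 0.075/0.301 = 0.24917.
Difference = 0.0518.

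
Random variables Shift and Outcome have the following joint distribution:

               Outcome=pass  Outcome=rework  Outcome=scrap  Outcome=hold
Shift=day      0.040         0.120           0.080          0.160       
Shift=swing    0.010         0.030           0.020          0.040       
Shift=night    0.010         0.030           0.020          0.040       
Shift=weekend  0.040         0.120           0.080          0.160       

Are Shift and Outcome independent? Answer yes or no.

yes

Every cell satisfies P(Shift,Outcome) = P(Shift)·P(Outcome). For instance P(Shift=day) = 0.400, P(Outcome=hold) = 0.400, and 0.400×0.400 = 0.160 matches the joint entry. So Shift and Outcome are independent.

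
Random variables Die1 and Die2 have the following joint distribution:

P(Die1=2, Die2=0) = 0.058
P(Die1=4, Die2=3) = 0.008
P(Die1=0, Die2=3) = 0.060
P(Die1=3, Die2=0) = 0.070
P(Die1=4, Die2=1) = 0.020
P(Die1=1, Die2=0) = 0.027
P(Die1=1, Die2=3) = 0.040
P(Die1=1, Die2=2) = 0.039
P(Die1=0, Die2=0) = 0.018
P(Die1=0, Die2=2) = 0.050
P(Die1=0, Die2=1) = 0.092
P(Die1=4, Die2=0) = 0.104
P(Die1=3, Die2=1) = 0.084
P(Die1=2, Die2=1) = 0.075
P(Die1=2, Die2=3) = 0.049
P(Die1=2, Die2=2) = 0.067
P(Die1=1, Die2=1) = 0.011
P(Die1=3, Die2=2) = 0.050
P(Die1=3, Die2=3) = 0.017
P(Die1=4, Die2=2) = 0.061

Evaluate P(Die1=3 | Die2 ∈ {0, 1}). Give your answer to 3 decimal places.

0.275

P(Die2=0) = 0.018 + 0.027 + 0.058 + 0.070 + 0.104 = 0.277.
P(Die2=1) = 0.092 + 0.011 + 0.075 + 0.084 + 0.020 = 0.282.
P(Die2 ∈ {0, 1}) = 0.277 + 0.282 = 0.559; P(Die1=3, Die2 ∈ {0, 1}) = 0.070 + 0.084 = 0.154.
P(Die1=3 | Die2 ∈ {0, 1}) = 0.154/0.559 = 0.275.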